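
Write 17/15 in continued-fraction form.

[1; 7, 2]

Run the Euclidean algorithm on 17 and 15; the successive quotients are the partial quotients a_0, a_1, ... (each step inverts the fractional part left over by the previous one):
  17 = 1*15 + 2, so a_0 = 1.
  15 = 7*2 + 1, so a_1 = 7.
  2 = 2*1 + 0, so a_2 = 2.
The remainder reaches 0 after 3 divisions, so the expansion has 3 partial quotients, read off in order.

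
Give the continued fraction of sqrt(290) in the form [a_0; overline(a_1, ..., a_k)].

Write x_i = (sqrt(290) + m_i)/d_i with (m_0, d_0) = (0, 1). a_0 = floor(sqrt(290)) = 17, since 17^2 = 289 <= 290 < 324 = 18^2.
Iterate m_{i+1} = d_i*a_i - m_i, d_{i+1} = (290 - m_{i+1}^2)/d_i, a_{i+1} = floor((a_0 + m_{i+1})/d_{i+1}):
  m_1 = 1*17 - 0 = 17, d_1 = (290 - 17^2)/1 = 1/1 = 1, a_1 = floor((17 + 17)/1) = 34.
  m_2 = 1*34 - 17 = 17, d_2 = (290 - 17^2)/1 = 1/1 = 1: (m_2, d_2) = (m_1, d_1) = (17, 1), so from here the quotient a_1 repeats; the period length is 1.
Hence the expansion of sqrt(290) is a_0 = 17 followed by the repeating block 34 (period 1).

[17; overline(34)]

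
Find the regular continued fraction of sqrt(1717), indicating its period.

Write x_i = (sqrt(1717) + m_i)/d_i with (m_0, d_0) = (0, 1). a_0 = floor(sqrt(1717)) = 41, since 41^2 = 1681 <= 1717 < 1764 = 42^2.
Iterate m_{i+1} = d_i*a_i - m_i, d_{i+1} = (1717 - m_{i+1}^2)/d_i, a_{i+1} = floor((a_0 + m_{i+1})/d_{i+1}):
  m_1 = 1*41 - 0 = 41, d_1 = (1717 - 41^2)/1 = 36/1 = 36, a_1 = floor((41 + 41)/36) = 2.
  m_2 = 36*2 - 41 = 31, d_2 = (1717 - 31^2)/36 = 756/36 = 21, a_2 = floor((41 + 31)/21) = 3.
  m_3 = 21*3 - 31 = 32, d_3 = (1717 - 32^2)/21 = 693/21 = 33, a_3 = floor((41 + 32)/33) = 2.
  m_4 = 33*2 - 32 = 34, d_4 = (1717 - 34^2)/33 = 561/33 = 17, a_4 = floor((41 + 34)/17) = 4.
  m_5 = 17*4 - 34 = 34, d_5 = (1717 - 34^2)/17 = 561/17 = 33, a_5 = floor((41 + 34)/33) = 2.
  m_6 = 33*2 - 34 = 32, d_6 = (1717 - 32^2)/33 = 693/33 = 21, a_6 = floor((41 + 32)/21) = 3.
  m_7 = 21*3 - 32 = 31, d_7 = (1717 - 31^2)/21 = 756/21 = 36, a_7 = floor((41 + 31)/36) = 2.
  m_8 = 36*2 - 31 = 41, d_8 = (1717 - 41^2)/36 = 36/36 = 1, a_8 = floor((41 + 41)/1) = 82.
  m_9 = 1*82 - 41 = 41, d_9 = (1717 - 41^2)/1 = 36/1 = 36: (m_9, d_9) = (m_1, d_1) = (41, 36), so from here the quotients repeat a_1, ..., a_8; the period length is 8.
Hence the expansion of sqrt(1717) is a_0 = 41 followed by the repeating block 2, 3, 2, 4, 2, 3, 2, 82 (period 8).

[41; (2, 3, 2, 4, 2, 3, 2, 82)]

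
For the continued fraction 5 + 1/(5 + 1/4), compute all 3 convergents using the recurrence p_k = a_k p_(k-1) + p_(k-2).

Using the convergent recurrence p_i = a_i*p_{i-1} + p_{i-2}, q_i = a_i*q_{i-1} + q_{i-2} with p_{-2}=0, p_{-1}=1, q_{-2}=1, q_{-1}=0:
  i=0: a_0=5, p_0 = 5*1 + 0 = 5, q_0 = 5*0 + 1 = 1.
  i=1: a_1=5, p_1 = 5*5 + 1 = 26, q_1 = 5*1 + 0 = 5.
  i=2: a_2=4, p_2 = 4*26 + 5 = 109, q_2 = 4*5 + 1 = 21.

5/1, 26/5, 109/21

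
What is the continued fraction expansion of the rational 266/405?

Run the Euclidean algorithm on 266 and 405; the successive quotients are the partial quotients a_0, a_1, ... (each step inverts the fractional part left over by the previous one):
  266 = 0*405 + 266, so a_0 = 0.
  405 = 1*266 + 139, so a_1 = 1.
  266 = 1*139 + 127, so a_2 = 1.
  139 = 1*127 + 12, so a_3 = 1.
  127 = 10*12 + 7, so a_4 = 10.
  12 = 1*7 + 5, so a_5 = 1.
  7 = 1*5 + 2, so a_6 = 1.
  5 = 2*2 + 1, so a_7 = 2.
  2 = 2*1 + 0, so a_8 = 2.
The remainder reaches 0 after 9 divisions, so the expansion has 9 partial quotients, read off in order.

[0; 1, 1, 1, 10, 1, 1, 2, 2]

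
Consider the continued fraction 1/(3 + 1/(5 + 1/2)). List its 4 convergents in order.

0/1, 1/3, 5/16, 11/35

Using the convergent recurrence p_i = a_i*p_{i-1} + p_{i-2}, q_i = a_i*q_{i-1} + q_{i-2} with p_{-2}=0, p_{-1}=1, q_{-2}=1, q_{-1}=0:
  i=0: a_0=0, p_0 = 0*1 + 0 = 0, q_0 = 0*0 + 1 = 1.
  i=1: a_1=3, p_1 = 3*0 + 1 = 1, q_1 = 3*1 + 0 = 3.
  i=2: a_2=5, p_2 = 5*1 + 0 = 5, q_2 = 5*3 + 1 = 16.
  i=3: a_3=2, p_3 = 2*5 + 1 = 11, q_3 = 2*16 + 3 = 35.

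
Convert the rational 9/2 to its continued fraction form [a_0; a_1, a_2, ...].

Run the Euclidean algorithm on 9 and 2; the successive quotients are the partial quotients a_0, a_1, ... (each step inverts the fractional part left over by the previous one):
  9 = 4*2 + 1, so a_0 = 4.
  2 = 2*1 + 0, so a_1 = 2.
The remainder reaches 0 after 2 divisions, so the expansion has 2 partial quotients, read off in order.

[4; 2]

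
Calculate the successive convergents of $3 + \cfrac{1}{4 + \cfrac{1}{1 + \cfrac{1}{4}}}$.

3/1, 13/4, 16/5, 77/24

Using the convergent recurrence p_i = a_i*p_{i-1} + p_{i-2}, q_i = a_i*q_{i-1} + q_{i-2} with p_{-2}=0, p_{-1}=1, q_{-2}=1, q_{-1}=0:
  i=0: a_0=3, p_0 = 3*1 + 0 = 3, q_0 = 3*0 + 1 = 1.
  i=1: a_1=4, p_1 = 4*3 + 1 = 13, q_1 = 4*1 + 0 = 4.
  i=2: a_2=1, p_2 = 1*13 + 3 = 16, q_2 = 1*4 + 1 = 5.
  i=3: a_3=4, p_3 = 4*16 + 13 = 77, q_3 = 4*5 + 4 = 24.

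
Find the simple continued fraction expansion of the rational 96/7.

Run the Euclidean algorithm on 96 and 7; the successive quotients are the partial quotients a_0, a_1, ... (each step inverts the fractional part left over by the previous one):
  96 = 13*7 + 5, so a_0 = 13.
  7 = 1*5 + 2, so a_1 = 1.
  5 = 2*2 + 1, so a_2 = 2.
  2 = 2*1 + 0, so a_3 = 2.
The remainder reaches 0 after 4 divisions, so the expansion has 4 partial quotients, read off in order.

[13; 1, 2, 2]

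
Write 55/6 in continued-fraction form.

Run the Euclidean algorithm on 55 and 6; the successive quotients are the partial quotients a_0, a_1, ... (each step inverts the fractional part left over by the previous one):
  55 = 9*6 + 1, so a_0 = 9.
  6 = 6*1 + 0, so a_1 = 6.
The remainder reaches 0 after 2 divisions, so the expansion has 2 partial quotients, read off in order.

[9; 6]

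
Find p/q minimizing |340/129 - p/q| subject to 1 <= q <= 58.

Expand x = 340/129 as a continued fraction with the Euclidean algorithm:
  340 = 2*129 + 82, so a_0 = 2.
  129 = 1*82 + 47, so a_1 = 1.
  82 = 1*47 + 35, so a_2 = 1.
  47 = 1*35 + 12, so a_3 = 1.
  35 = 2*12 + 11, so a_4 = 2.
  12 = 1*11 + 1, so a_5 = 1.
  11 = 11*1 + 0, so a_6 = 11.
so x = [2; 1, 1, 1, 2, 1, 11].
Convergents (p_i = a_i*p_{i-1} + p_{i-2}, q_i = a_i*q_{i-1} + q_{i-2} with p_{-2}=0, p_{-1}=1, q_{-2}=1, q_{-1}=0), until the denominator exceeds 58:
  i=0: a_0=2, p_0 = 2*1 + 0 = 2, q_0 = 2*0 + 1 = 1.
  i=1: a_1=1, p_1 = 1*2 + 1 = 3, q_1 = 1*1 + 0 = 1.
  i=2: a_2=1, p_2 = 1*3 + 2 = 5, q_2 = 1*1 + 1 = 2.
  i=3: a_3=1, p_3 = 1*5 + 3 = 8, q_3 = 1*2 + 1 = 3.
  i=4: a_4=2, p_4 = 2*8 + 5 = 21, q_4 = 2*3 + 2 = 8.
  i=5: a_5=1, p_5 = 1*21 + 8 = 29, q_5 = 1*8 + 3 = 11.
  i=6: a_6=11, p_6 = 11*29 + 21 = 340, q_6 = 11*11 + 8 = 129.
q_6 = 129 > 58, so the last convergent with denominator <= 58 is p_5/q_5 = 29/11.
The closest fraction with denominator <= 58 is either p_5/q_5 or the intermediate fraction (k*p_5 + p_4)/(k*q_5 + q_4) with the largest k >= 1 whose denominator stays <= 58; these approach x as k grows, and every other convergent or intermediate fraction in range is farther away.
Largest k: floor((58 - q_4)/q_5) = floor((58 - 8)/11) = 4.
That gives (4*29 + 21)/(4*11 + 8) = 137/52.
Compare the errors: |x - 29/11| = |340*11 - 29*129|/(129*11) = 1/1419, and |x - 137/52| = |340*52 - 137*129|/(129*52) = 7/6708.
Cross-multiplying, 1*6708 = 6708 < 9933 = 7*1419, so 1/1419 is smaller: the convergent 29/11 is closer to x than 137/52.

29/11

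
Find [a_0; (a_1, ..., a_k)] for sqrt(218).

[14; (1, 3, 3, 1, 28)]

Write x_i = (sqrt(218) + m_i)/d_i with (m_0, d_0) = (0, 1). a_0 = floor(sqrt(218)) = 14, since 14^2 = 196 <= 218 < 225 = 15^2.
Iterate m_{i+1} = d_i*a_i - m_i, d_{i+1} = (218 - m_{i+1}^2)/d_i, a_{i+1} = floor((a_0 + m_{i+1})/d_{i+1}):
  m_1 = 1*14 - 0 = 14, d_1 = (218 - 14^2)/1 = 22/1 = 22, a_1 = floor((14 + 14)/22) = 1.
  m_2 = 22*1 - 14 = 8, d_2 = (218 - 8^2)/22 = 154/22 = 7, a_2 = floor((14 + 8)/7) = 3.
  m_3 = 7*3 - 8 = 13, d_3 = (218 - 13^2)/7 = 49/7 = 7, a_3 = floor((14 + 13)/7) = 3.
  m_4 = 7*3 - 13 = 8, d_4 = (218 - 8^2)/7 = 154/7 = 22, a_4 = floor((14 + 8)/22) = 1.
  m_5 = 22*1 - 8 = 14, d_5 = (218 - 14^2)/22 = 22/22 = 1, a_5 = floor((14 + 14)/1) = 28.
  m_6 = 1*28 - 14 = 14, d_6 = (218 - 14^2)/1 = 22/1 = 22: (m_6, d_6) = (m_1, d_1) = (14, 22), so from here the quotients repeat a_1, ..., a_5; the period length is 5.
Hence the expansion of sqrt(218) is a_0 = 14 followed by the repeating block 1, 3, 3, 1, 28 (period 5).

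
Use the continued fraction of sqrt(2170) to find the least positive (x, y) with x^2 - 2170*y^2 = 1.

First expand sqrt(2170) as a continued fraction. With x_i = (sqrt(2170) + m_i)/d_i and (m_0, d_0) = (0, 1): a_0 = floor(sqrt(2170)) = 46, since 46^2 = 2116 <= 2170 < 2209 = 47^2.
Iterate m_{i+1} = d_i*a_i - m_i, d_{i+1} = (2170 - m_{i+1}^2)/d_i, a_{i+1} = floor((a_0 + m_{i+1})/d_{i+1}):
  m_1 = 1*46 - 0 = 46, d_1 = (2170 - 46^2)/1 = 54/1 = 54, a_1 = floor((46 + 46)/54) = 1.
  m_2 = 54*1 - 46 = 8, d_2 = (2170 - 8^2)/54 = 2106/54 = 39, a_2 = floor((46 + 8)/39) = 1.
  m_3 = 39*1 - 8 = 31, d_3 = (2170 - 31^2)/39 = 1209/39 = 31, a_3 = floor((46 + 31)/31) = 2.
  m_4 = 31*2 - 31 = 31, d_4 = (2170 - 31^2)/31 = 1209/31 = 39, a_4 = floor((46 + 31)/39) = 1.
  m_5 = 39*1 - 31 = 8, d_5 = (2170 - 8^2)/39 = 2106/39 = 54, a_5 = floor((46 + 8)/54) = 1.
  m_6 = 54*1 - 8 = 46, d_6 = (2170 - 46^2)/54 = 54/54 = 1, a_6 = floor((46 + 46)/1) = 92.
  m_7 = 1*92 - 46 = 46, d_7 = (2170 - 46^2)/1 = 54/1 = 54: (m_7, d_7) = (m_1, d_1) = (46, 54), so from here the quotients repeat a_1, ..., a_6; the period length is 6.
So sqrt(2170) = [46; (1, 1, 2, 1, 1, 92)] with period length k = 6.
k is even, so the fundamental solution of x^2 - 2170y^2 = 1 is (p_{k-1}, q_{k-1}) = (p_5, q_5); compute convergents through index 5.
Convergents (p_i = a_i*p_{i-1} + p_{i-2}, q_i = a_i*q_{i-1} + q_{i-2} with p_{-2}=0, p_{-1}=1, q_{-2}=1, q_{-1}=0):
  i=0: a_0=46, p_0 = 46*1 + 0 = 46, q_0 = 46*0 + 1 = 1.
  i=1: a_1=1, p_1 = 1*46 + 1 = 47, q_1 = 1*1 + 0 = 1.
  i=2: a_2=1, p_2 = 1*47 + 46 = 93, q_2 = 1*1 + 1 = 2.
  i=3: a_3=2, p_3 = 2*93 + 47 = 233, q_3 = 2*2 + 1 = 5.
  i=4: a_4=1, p_4 = 1*233 + 93 = 326, q_4 = 1*5 + 2 = 7.
  i=5: a_5=1, p_5 = 1*326 + 233 = 559, q_5 = 1*7 + 5 = 12.
Check: 559^2 - 2170*12^2 = 312481 - 312480 = 1, so (x, y) = (559, 12) solves the equation, and by the theorem it is the least positive solution.

(x, y) = (559, 12)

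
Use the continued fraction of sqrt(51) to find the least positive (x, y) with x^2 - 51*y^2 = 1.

First expand sqrt(51) as a continued fraction. With x_i = (sqrt(51) + m_i)/d_i and (m_0, d_0) = (0, 1): a_0 = floor(sqrt(51)) = 7, since 7^2 = 49 <= 51 < 64 = 8^2.
Iterate m_{i+1} = d_i*a_i - m_i, d_{i+1} = (51 - m_{i+1}^2)/d_i, a_{i+1} = floor((a_0 + m_{i+1})/d_{i+1}):
  m_1 = 1*7 - 0 = 7, d_1 = (51 - 7^2)/1 = 2/1 = 2, a_1 = floor((7 + 7)/2) = 7.
  m_2 = 2*7 - 7 = 7, d_2 = (51 - 7^2)/2 = 2/2 = 1, a_2 = floor((7 + 7)/1) = 14.
  m_3 = 1*14 - 7 = 7, d_3 = (51 - 7^2)/1 = 2/1 = 2: (m_3, d_3) = (m_1, d_1) = (7, 2), so from here the quotients repeat a_1, a_2; the period length is 2.
So sqrt(51) = [7; (7, 14)] with period length k = 2.
k is even, so the fundamental solution of x^2 - 51y^2 = 1 is (p_{k-1}, q_{k-1}) = (p_1, q_1); compute convergents through index 1.
Convergents (p_i = a_i*p_{i-1} + p_{i-2}, q_i = a_i*q_{i-1} + q_{i-2} with p_{-2}=0, p_{-1}=1, q_{-2}=1, q_{-1}=0):
  i=0: a_0=7, p_0 = 7*1 + 0 = 7, q_0 = 7*0 + 1 = 1.
  i=1: a_1=7, p_1 = 7*7 + 1 = 50, q_1 = 7*1 + 0 = 7.
Check: 50^2 - 51*7^2 = 2500 - 2499 = 1, so (x, y) = (50, 7) solves the equation, and by the theorem it is the least positive solution.

(x, y) = (50, 7)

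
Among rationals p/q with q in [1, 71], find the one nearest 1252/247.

Expand x = 1252/247 as a continued fraction with the Euclidean algorithm:
  1252 = 5*247 + 17, so a_0 = 5.
  247 = 14*17 + 9, so a_1 = 14.
  17 = 1*9 + 8, so a_2 = 1.
  9 = 1*8 + 1, so a_3 = 1.
  8 = 8*1 + 0, so a_4 = 8.
so x = [5; 14, 1, 1, 8].
Convergents (p_i = a_i*p_{i-1} + p_{i-2}, q_i = a_i*q_{i-1} + q_{i-2} with p_{-2}=0, p_{-1}=1, q_{-2}=1, q_{-1}=0), until the denominator exceeds 71:
  i=0: a_0=5, p_0 = 5*1 + 0 = 5, q_0 = 5*0 + 1 = 1.
  i=1: a_1=14, p_1 = 14*5 + 1 = 71, q_1 = 14*1 + 0 = 14.
  i=2: a_2=1, p_2 = 1*71 + 5 = 76, q_2 = 1*14 + 1 = 15.
  i=3: a_3=1, p_3 = 1*76 + 71 = 147, q_3 = 1*15 + 14 = 29.
  i=4: a_4=8, p_4 = 8*147 + 76 = 1252, q_4 = 8*29 + 15 = 247.
q_4 = 247 > 71, so the last convergent with denominator <= 71 is p_3/q_3 = 147/29.
The closest fraction with denominator <= 71 is either p_3/q_3 or the intermediate fraction (k*p_3 + p_2)/(k*q_3 + q_2) with the largest k >= 1 whose denominator stays <= 71; these approach x as k grows, and every other convergent or intermediate fraction in range is farther away.
Largest k: floor((71 - q_2)/q_3) = floor((71 - 15)/29) = 1.
That gives (1*147 + 76)/(1*29 + 15) = 223/44.
Compare the errors: |x - 147/29| = |1252*29 - 147*247|/(247*29) = 1/7163, and |x - 223/44| = |1252*44 - 223*247|/(247*44) = 7/10868.
Cross-multiplying, 1*10868 = 10868 < 50141 = 7*7163, so 1/7163 is smaller: the convergent 147/29 is closer to x than 223/44.

147/29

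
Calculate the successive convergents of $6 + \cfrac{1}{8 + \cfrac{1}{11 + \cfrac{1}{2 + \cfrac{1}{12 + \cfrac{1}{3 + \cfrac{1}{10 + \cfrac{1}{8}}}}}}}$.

6/1, 49/8, 545/89, 1139/186, 14213/2321, 43778/7149, 451993/73811, 3659722/597637

Using the convergent recurrence p_i = a_i*p_{i-1} + p_{i-2}, q_i = a_i*q_{i-1} + q_{i-2} with p_{-2}=0, p_{-1}=1, q_{-2}=1, q_{-1}=0:
  i=0: a_0=6, p_0 = 6*1 + 0 = 6, q_0 = 6*0 + 1 = 1.
  i=1: a_1=8, p_1 = 8*6 + 1 = 49, q_1 = 8*1 + 0 = 8.
  i=2: a_2=11, p_2 = 11*49 + 6 = 545, q_2 = 11*8 + 1 = 89.
  i=3: a_3=2, p_3 = 2*545 + 49 = 1139, q_3 = 2*89 + 8 = 186.
  i=4: a_4=12, p_4 = 12*1139 + 545 = 14213, q_4 = 12*186 + 89 = 2321.
  i=5: a_5=3, p_5 = 3*14213 + 1139 = 43778, q_5 = 3*2321 + 186 = 7149.
  i=6: a_6=10, p_6 = 10*43778 + 14213 = 451993, q_6 = 10*7149 + 2321 = 73811.
  i=7: a_7=8, p_7 = 8*451993 + 43778 = 3659722, q_7 = 8*73811 + 7149 = 597637.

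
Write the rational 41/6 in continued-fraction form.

Run the Euclidean algorithm on 41 and 6; the successive quotients are the partial quotients a_0, a_1, ... (each step inverts the fractional part left over by the previous one):
  41 = 6*6 + 5, so a_0 = 6.
  6 = 1*5 + 1, so a_1 = 1.
  5 = 5*1 + 0, so a_2 = 5.
The remainder reaches 0 after 3 divisions, so the expansion has 3 partial quotients, read off in order.

[6; 1, 5]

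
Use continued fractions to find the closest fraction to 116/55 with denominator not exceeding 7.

15/7

Expand x = 116/55 as a continued fraction with the Euclidean algorithm:
  116 = 2*55 + 6, so a_0 = 2.
  55 = 9*6 + 1, so a_1 = 9.
  6 = 6*1 + 0, so a_2 = 6.
so x = [2; 9, 6].
Convergents (p_i = a_i*p_{i-1} + p_{i-2}, q_i = a_i*q_{i-1} + q_{i-2} with p_{-2}=0, p_{-1}=1, q_{-2}=1, q_{-1}=0), until the denominator exceeds 7:
  i=0: a_0=2, p_0 = 2*1 + 0 = 2, q_0 = 2*0 + 1 = 1.
  i=1: a_1=9, p_1 = 9*2 + 1 = 19, q_1 = 9*1 + 0 = 9.
q_1 = 9 > 7, so the last convergent with denominator <= 7 is p_0/q_0 = 2/1.
The closest fraction with denominator <= 7 is either p_0/q_0 or the intermediate fraction (k*p_0 + p_{-1})/(k*q_0 + q_{-1}) with the largest k >= 1 whose denominator stays <= 7; these approach x as k grows, and every other convergent or intermediate fraction in range is farther away.
Largest k: floor((7 - q_{-1})/q_0) = floor((7 - 0)/1) = 7 (using the seeds p_{-1} = 1, q_{-1} = 0).
That gives (7*2 + 1)/(7*1 + 0) = 15/7.
Compare the errors: |x - 2/1| = |116*1 - 2*55|/(55*1) = 6/55, and |x - 15/7| = |116*7 - 15*55|/(55*7) = 13/385.
Cross-multiplying, 13*55 = 715 < 2310 = 6*385, so 13/385 is smaller: the intermediate fraction 15/7 is closer to x than 2/1.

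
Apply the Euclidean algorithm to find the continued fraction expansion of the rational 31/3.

Run the Euclidean algorithm on 31 and 3; the successive quotients are the partial quotients a_0, a_1, ... (each step inverts the fractional part left over by the previous one):
  31 = 10*3 + 1, so a_0 = 10.
  3 = 3*1 + 0, so a_1 = 3.
The remainder reaches 0 after 2 divisions, so the expansion has 2 partial quotients, read off in order.

[10; 3]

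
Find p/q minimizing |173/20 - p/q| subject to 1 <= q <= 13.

Expand x = 173/20 as a continued fraction with the Euclidean algorithm:
  173 = 8*20 + 13, so a_0 = 8.
  20 = 1*13 + 7, so a_1 = 1.
  13 = 1*7 + 6, so a_2 = 1.
  7 = 1*6 + 1, so a_3 = 1.
  6 = 6*1 + 0, so a_4 = 6.
so x = [8; 1, 1, 1, 6].
Convergents (p_i = a_i*p_{i-1} + p_{i-2}, q_i = a_i*q_{i-1} + q_{i-2} with p_{-2}=0, p_{-1}=1, q_{-2}=1, q_{-1}=0), until the denominator exceeds 13:
  i=0: a_0=8, p_0 = 8*1 + 0 = 8, q_0 = 8*0 + 1 = 1.
  i=1: a_1=1, p_1 = 1*8 + 1 = 9, q_1 = 1*1 + 0 = 1.
  i=2: a_2=1, p_2 = 1*9 + 8 = 17, q_2 = 1*1 + 1 = 2.
  i=3: a_3=1, p_3 = 1*17 + 9 = 26, q_3 = 1*2 + 1 = 3.
  i=4: a_4=6, p_4 = 6*26 + 17 = 173, q_4 = 6*3 + 2 = 20.
q_4 = 20 > 13, so the last convergent with denominator <= 13 is p_3/q_3 = 26/3.
The closest fraction with denominator <= 13 is either p_3/q_3 or the intermediate fraction (k*p_3 + p_2)/(k*q_3 + q_2) with the largest k >= 1 whose denominator stays <= 13; these approach x as k grows, and every other convergent or intermediate fraction in range is farther away.
Largest k: floor((13 - q_2)/q_3) = floor((13 - 2)/3) = 3.
That gives (3*26 + 17)/(3*3 + 2) = 95/11.
Compare the errors: |x - 26/3| = |173*3 - 26*20|/(20*3) = 1/60, and |x - 95/11| = |173*11 - 95*20|/(20*11) = 3/220.
Cross-multiplying, 3*60 = 180 < 220 = 1*220, so 3/220 is smaller: the intermediate fraction 95/11 is closer to x than 26/3.

95/11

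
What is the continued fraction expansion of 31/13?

[2; 2, 1, 1, 2]

Run the Euclidean algorithm on 31 and 13; the successive quotients are the partial quotients a_0, a_1, ... (each step inverts the fractional part left over by the previous one):
  31 = 2*13 + 5, so a_0 = 2.
  13 = 2*5 + 3, so a_1 = 2.
  5 = 1*3 + 2, so a_2 = 1.
  3 = 1*2 + 1, so a_3 = 1.
  2 = 2*1 + 0, so a_4 = 2.
The remainder reaches 0 after 5 divisions, so the expansion has 5 partial quotients, read off in order.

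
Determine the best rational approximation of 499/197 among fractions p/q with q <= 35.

Expand x = 499/197 as a continued fraction with the Euclidean algorithm:
  499 = 2*197 + 105, so a_0 = 2.
  197 = 1*105 + 92, so a_1 = 1.
  105 = 1*92 + 13, so a_2 = 1.
  92 = 7*13 + 1, so a_3 = 7.
  13 = 13*1 + 0, so a_4 = 13.
so x = [2; 1, 1, 7, 13].
Convergents (p_i = a_i*p_{i-1} + p_{i-2}, q_i = a_i*q_{i-1} + q_{i-2} with p_{-2}=0, p_{-1}=1, q_{-2}=1, q_{-1}=0), until the denominator exceeds 35:
  i=0: a_0=2, p_0 = 2*1 + 0 = 2, q_0 = 2*0 + 1 = 1.
  i=1: a_1=1, p_1 = 1*2 + 1 = 3, q_1 = 1*1 + 0 = 1.
  i=2: a_2=1, p_2 = 1*3 + 2 = 5, q_2 = 1*1 + 1 = 2.
  i=3: a_3=7, p_3 = 7*5 + 3 = 38, q_3 = 7*2 + 1 = 15.
  i=4: a_4=13, p_4 = 13*38 + 5 = 499, q_4 = 13*15 + 2 = 197.
q_4 = 197 > 35, so the last convergent with denominator <= 35 is p_3/q_3 = 38/15.
The closest fraction with denominator <= 35 is either p_3/q_3 or the intermediate fraction (k*p_3 + p_2)/(k*q_3 + q_2) with the largest k >= 1 whose denominator stays <= 35; these approach x as k grows, and every other convergent or intermediate fraction in range is farther away.
Largest k: floor((35 - q_2)/q_3) = floor((35 - 2)/15) = 2.
That gives (2*38 + 5)/(2*15 + 2) = 81/32.
Compare the errors: |x - 38/15| = |499*15 - 38*197|/(197*15) = 1/2955, and |x - 81/32| = |499*32 - 81*197|/(197*32) = 11/6304.
Cross-multiplying, 1*6304 = 6304 < 32505 = 11*2955, so 1/2955 is smaller: the convergent 38/15 is closer to x than 81/32.

38/15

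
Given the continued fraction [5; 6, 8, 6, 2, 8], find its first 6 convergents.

Using the convergent recurrence p_i = a_i*p_{i-1} + p_{i-2}, q_i = a_i*q_{i-1} + q_{i-2} with p_{-2}=0, p_{-1}=1, q_{-2}=1, q_{-1}=0:
  i=0: a_0=5, p_0 = 5*1 + 0 = 5, q_0 = 5*0 + 1 = 1.
  i=1: a_1=6, p_1 = 6*5 + 1 = 31, q_1 = 6*1 + 0 = 6.
  i=2: a_2=8, p_2 = 8*31 + 5 = 253, q_2 = 8*6 + 1 = 49.
  i=3: a_3=6, p_3 = 6*253 + 31 = 1549, q_3 = 6*49 + 6 = 300.
  i=4: a_4=2, p_4 = 2*1549 + 253 = 3351, q_4 = 2*300 + 49 = 649.
  i=5: a_5=8, p_5 = 8*3351 + 1549 = 28357, q_5 = 8*649 + 300 = 5492.

5/1, 31/6, 253/49, 1549/300, 3351/649, 28357/5492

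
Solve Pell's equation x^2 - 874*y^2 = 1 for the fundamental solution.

First expand sqrt(874) as a continued fraction. With x_i = (sqrt(874) + m_i)/d_i and (m_0, d_0) = (0, 1): a_0 = floor(sqrt(874)) = 29, since 29^2 = 841 <= 874 < 900 = 30^2.
Iterate m_{i+1} = d_i*a_i - m_i, d_{i+1} = (874 - m_{i+1}^2)/d_i, a_{i+1} = floor((a_0 + m_{i+1})/d_{i+1}):
  m_1 = 1*29 - 0 = 29, d_1 = (874 - 29^2)/1 = 33/1 = 33, a_1 = floor((29 + 29)/33) = 1.
  m_2 = 33*1 - 29 = 4, d_2 = (874 - 4^2)/33 = 858/33 = 26, a_2 = floor((29 + 4)/26) = 1.
  m_3 = 26*1 - 4 = 22, d_3 = (874 - 22^2)/26 = 390/26 = 15, a_3 = floor((29 + 22)/15) = 3.
  m_4 = 15*3 - 22 = 23, d_4 = (874 - 23^2)/15 = 345/15 = 23, a_4 = floor((29 + 23)/23) = 2.
  m_5 = 23*2 - 23 = 23, d_5 = (874 - 23^2)/23 = 345/23 = 15, a_5 = floor((29 + 23)/15) = 3.
  m_6 = 15*3 - 23 = 22, d_6 = (874 - 22^2)/15 = 390/15 = 26, a_6 = floor((29 + 22)/26) = 1.
  m_7 = 26*1 - 22 = 4, d_7 = (874 - 4^2)/26 = 858/26 = 33, a_7 = floor((29 + 4)/33) = 1.
  m_8 = 33*1 - 4 = 29, d_8 = (874 - 29^2)/33 = 33/33 = 1, a_8 = floor((29 + 29)/1) = 58.
  m_9 = 1*58 - 29 = 29, d_9 = (874 - 29^2)/1 = 33/1 = 33: (m_9, d_9) = (m_1, d_1) = (29, 33), so from here the quotients repeat a_1, ..., a_8; the period length is 8.
So sqrt(874) = [29; (1, 1, 3, 2, 3, 1, 1, 58)] with period length k = 8.
k is even, so the fundamental solution of x^2 - 874y^2 = 1 is (p_{k-1}, q_{k-1}) = (p_7, q_7); compute convergents through index 7.
Convergents (p_i = a_i*p_{i-1} + p_{i-2}, q_i = a_i*q_{i-1} + q_{i-2} with p_{-2}=0, p_{-1}=1, q_{-2}=1, q_{-1}=0):
  i=0: a_0=29, p_0 = 29*1 + 0 = 29, q_0 = 29*0 + 1 = 1.
  i=1: a_1=1, p_1 = 1*29 + 1 = 30, q_1 = 1*1 + 0 = 1.
  i=2: a_2=1, p_2 = 1*30 + 29 = 59, q_2 = 1*1 + 1 = 2.
  i=3: a_3=3, p_3 = 3*59 + 30 = 207, q_3 = 3*2 + 1 = 7.
  i=4: a_4=2, p_4 = 2*207 + 59 = 473, q_4 = 2*7 + 2 = 16.
  i=5: a_5=3, p_5 = 3*473 + 207 = 1626, q_5 = 3*16 + 7 = 55.
  i=6: a_6=1, p_6 = 1*1626 + 473 = 2099, q_6 = 1*55 + 16 = 71.
  i=7: a_7=1, p_7 = 1*2099 + 1626 = 3725, q_7 = 1*71 + 55 = 126.
Check: 3725^2 - 874*126^2 = 13875625 - 13875624 = 1, so (x, y) = (3725, 126) solves the equation, and by the theorem it is the least positive solution.

(x, y) = (3725, 126)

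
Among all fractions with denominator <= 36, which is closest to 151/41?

Expand x = 151/41 as a continued fraction with the Euclidean algorithm:
  151 = 3*41 + 28, so a_0 = 3.
  41 = 1*28 + 13, so a_1 = 1.
  28 = 2*13 + 2, so a_2 = 2.
  13 = 6*2 + 1, so a_3 = 6.
  2 = 2*1 + 0, so a_4 = 2.
so x = [3; 1, 2, 6, 2].
Convergents (p_i = a_i*p_{i-1} + p_{i-2}, q_i = a_i*q_{i-1} + q_{i-2} with p_{-2}=0, p_{-1}=1, q_{-2}=1, q_{-1}=0), until the denominator exceeds 36:
  i=0: a_0=3, p_0 = 3*1 + 0 = 3, q_0 = 3*0 + 1 = 1.
  i=1: a_1=1, p_1 = 1*3 + 1 = 4, q_1 = 1*1 + 0 = 1.
  i=2: a_2=2, p_2 = 2*4 + 3 = 11, q_2 = 2*1 + 1 = 3.
  i=3: a_3=6, p_3 = 6*11 + 4 = 70, q_3 = 6*3 + 1 = 19.
  i=4: a_4=2, p_4 = 2*70 + 11 = 151, q_4 = 2*19 + 3 = 41.
q_4 = 41 > 36, so the last convergent with denominator <= 36 is p_3/q_3 = 70/19.
The closest fraction with denominator <= 36 is either p_3/q_3 or the intermediate fraction (k*p_3 + p_2)/(k*q_3 + q_2) with the largest k >= 1 whose denominator stays <= 36; these approach x as k grows, and every other convergent or intermediate fraction in range is farther away.
Largest k: floor((36 - q_2)/q_3) = floor((36 - 3)/19) = 1.
That gives (1*70 + 11)/(1*19 + 3) = 81/22.
Compare the errors: |x - 70/19| = |151*19 - 70*41|/(41*19) = 1/779, and |x - 81/22| = |151*22 - 81*41|/(41*22) = 1/902.
Cross-multiplying, 1*779 = 779 < 902 = 1*902, so 1/902 is smaller: the intermediate fraction 81/22 is closer to x than 70/19.

81/22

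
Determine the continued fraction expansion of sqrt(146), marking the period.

Write x_i = (sqrt(146) + m_i)/d_i with (m_0, d_0) = (0, 1). a_0 = floor(sqrt(146)) = 12, since 12^2 = 144 <= 146 < 169 = 13^2.
Iterate m_{i+1} = d_i*a_i - m_i, d_{i+1} = (146 - m_{i+1}^2)/d_i, a_{i+1} = floor((a_0 + m_{i+1})/d_{i+1}):
  m_1 = 1*12 - 0 = 12, d_1 = (146 - 12^2)/1 = 2/1 = 2, a_1 = floor((12 + 12)/2) = 12.
  m_2 = 2*12 - 12 = 12, d_2 = (146 - 12^2)/2 = 2/2 = 1, a_2 = floor((12 + 12)/1) = 24.
  m_3 = 1*24 - 12 = 12, d_3 = (146 - 12^2)/1 = 2/1 = 2: (m_3, d_3) = (m_1, d_1) = (12, 2), so from here the quotients repeat a_1, a_2; the period length is 2.
Hence the expansion of sqrt(146) is a_0 = 12 followed by the repeating block 12, 24 (period 2).

[12; (12, 24)]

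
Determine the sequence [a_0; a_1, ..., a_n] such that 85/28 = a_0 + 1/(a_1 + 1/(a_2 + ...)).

Run the Euclidean algorithm on 85 and 28; the successive quotients are the partial quotients a_0, a_1, ... (each step inverts the fractional part left over by the previous one):
  85 = 3*28 + 1, so a_0 = 3.
  28 = 28*1 + 0, so a_1 = 28.
The remainder reaches 0 after 2 divisions, so the expansion has 2 partial quotients, read off in order.

[3; 28]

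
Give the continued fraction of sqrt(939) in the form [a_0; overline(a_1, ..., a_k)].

Write x_i = (sqrt(939) + m_i)/d_i with (m_0, d_0) = (0, 1). a_0 = floor(sqrt(939)) = 30, since 30^2 = 900 <= 939 < 961 = 31^2.
Iterate m_{i+1} = d_i*a_i - m_i, d_{i+1} = (939 - m_{i+1}^2)/d_i, a_{i+1} = floor((a_0 + m_{i+1})/d_{i+1}):
  m_1 = 1*30 - 0 = 30, d_1 = (939 - 30^2)/1 = 39/1 = 39, a_1 = floor((30 + 30)/39) = 1.
  m_2 = 39*1 - 30 = 9, d_2 = (939 - 9^2)/39 = 858/39 = 22, a_2 = floor((30 + 9)/22) = 1.
  m_3 = 22*1 - 9 = 13, d_3 = (939 - 13^2)/22 = 770/22 = 35, a_3 = floor((30 + 13)/35) = 1.
  m_4 = 35*1 - 13 = 22, d_4 = (939 - 22^2)/35 = 455/35 = 13, a_4 = floor((30 + 22)/13) = 4.
  m_5 = 13*4 - 22 = 30, d_5 = (939 - 30^2)/13 = 39/13 = 3, a_5 = floor((30 + 30)/3) = 20.
  m_6 = 3*20 - 30 = 30, d_6 = (939 - 30^2)/3 = 39/3 = 13, a_6 = floor((30 + 30)/13) = 4.
  m_7 = 13*4 - 30 = 22, d_7 = (939 - 22^2)/13 = 455/13 = 35, a_7 = floor((30 + 22)/35) = 1.
  m_8 = 35*1 - 22 = 13, d_8 = (939 - 13^2)/35 = 770/35 = 22, a_8 = floor((30 + 13)/22) = 1.
  m_9 = 22*1 - 13 = 9, d_9 = (939 - 9^2)/22 = 858/22 = 39, a_9 = floor((30 + 9)/39) = 1.
  m_10 = 39*1 - 9 = 30, d_10 = (939 - 30^2)/39 = 39/39 = 1, a_10 = floor((30 + 30)/1) = 60.
  m_11 = 1*60 - 30 = 30, d_11 = (939 - 30^2)/1 = 39/1 = 39: (m_11, d_11) = (m_1, d_1) = (30, 39), so from here the quotients repeat a_1, ..., a_10; the period length is 10.
Hence the expansion of sqrt(939) is a_0 = 30 followed by the repeating block 1, 1, 1, 4, 20, 4, 1, 1, 1, 60 (period 10).

[30; overline(1, 1, 1, 4, 20, 4, 1, 1, 1, 60)]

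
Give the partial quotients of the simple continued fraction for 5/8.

Run the Euclidean algorithm on 5 and 8; the successive quotients are the partial quotients a_0, a_1, ... (each step inverts the fractional part left over by the previous one):
  5 = 0*8 + 5, so a_0 = 0.
  8 = 1*5 + 3, so a_1 = 1.
  5 = 1*3 + 2, so a_2 = 1.
  3 = 1*2 + 1, so a_3 = 1.
  2 = 2*1 + 0, so a_4 = 2.
The remainder reaches 0 after 5 divisions, so the expansion has 5 partial quotients, read off in order.

[0; 1, 1, 1, 2]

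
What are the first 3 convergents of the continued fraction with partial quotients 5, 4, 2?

5/1, 21/4, 47/9

Using the convergent recurrence p_i = a_i*p_{i-1} + p_{i-2}, q_i = a_i*q_{i-1} + q_{i-2} with p_{-2}=0, p_{-1}=1, q_{-2}=1, q_{-1}=0:
  i=0: a_0=5, p_0 = 5*1 + 0 = 5, q_0 = 5*0 + 1 = 1.
  i=1: a_1=4, p_1 = 4*5 + 1 = 21, q_1 = 4*1 + 0 = 4.
  i=2: a_2=2, p_2 = 2*21 + 5 = 47, q_2 = 2*4 + 1 = 9.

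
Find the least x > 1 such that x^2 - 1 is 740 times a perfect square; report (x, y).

First expand sqrt(740) as a continued fraction. With x_i = (sqrt(740) + m_i)/d_i and (m_0, d_0) = (0, 1): a_0 = floor(sqrt(740)) = 27, since 27^2 = 729 <= 740 < 784 = 28^2.
Iterate m_{i+1} = d_i*a_i - m_i, d_{i+1} = (740 - m_{i+1}^2)/d_i, a_{i+1} = floor((a_0 + m_{i+1})/d_{i+1}):
  m_1 = 1*27 - 0 = 27, d_1 = (740 - 27^2)/1 = 11/1 = 11, a_1 = floor((27 + 27)/11) = 4.
  m_2 = 11*4 - 27 = 17, d_2 = (740 - 17^2)/11 = 451/11 = 41, a_2 = floor((27 + 17)/41) = 1.
  m_3 = 41*1 - 17 = 24, d_3 = (740 - 24^2)/41 = 164/41 = 4, a_3 = floor((27 + 24)/4) = 12.
  m_4 = 4*12 - 24 = 24, d_4 = (740 - 24^2)/4 = 164/4 = 41, a_4 = floor((27 + 24)/41) = 1.
  m_5 = 41*1 - 24 = 17, d_5 = (740 - 17^2)/41 = 451/41 = 11, a_5 = floor((27 + 17)/11) = 4.
  m_6 = 11*4 - 17 = 27, d_6 = (740 - 27^2)/11 = 11/11 = 1, a_6 = floor((27 + 27)/1) = 54.
  m_7 = 1*54 - 27 = 27, d_7 = (740 - 27^2)/1 = 11/1 = 11: (m_7, d_7) = (m_1, d_1) = (27, 11), so from here the quotients repeat a_1, ..., a_6; the period length is 6.
So sqrt(740) = [27; (4, 1, 12, 1, 4, 54)] with period length k = 6.
k is even, so the fundamental solution of x^2 - 740y^2 = 1 is (p_{k-1}, q_{k-1}) = (p_5, q_5); compute convergents through index 5.
Convergents (p_i = a_i*p_{i-1} + p_{i-2}, q_i = a_i*q_{i-1} + q_{i-2} with p_{-2}=0, p_{-1}=1, q_{-2}=1, q_{-1}=0):
  i=0: a_0=27, p_0 = 27*1 + 0 = 27, q_0 = 27*0 + 1 = 1.
  i=1: a_1=4, p_1 = 4*27 + 1 = 109, q_1 = 4*1 + 0 = 4.
  i=2: a_2=1, p_2 = 1*109 + 27 = 136, q_2 = 1*4 + 1 = 5.
  i=3: a_3=12, p_3 = 12*136 + 109 = 1741, q_3 = 12*5 + 4 = 64.
  i=4: a_4=1, p_4 = 1*1741 + 136 = 1877, q_4 = 1*64 + 5 = 69.
  i=5: a_5=4, p_5 = 4*1877 + 1741 = 9249, q_5 = 4*69 + 64 = 340.
Check: 9249^2 - 740*340^2 = 85544001 - 85544000 = 1, so (x, y) = (9249, 340) solves the equation, and by the theorem it is the least positive solution.

(x, y) = (9249, 340)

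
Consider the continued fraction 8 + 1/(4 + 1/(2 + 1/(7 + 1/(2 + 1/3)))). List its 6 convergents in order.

Using the convergent recurrence p_i = a_i*p_{i-1} + p_{i-2}, q_i = a_i*q_{i-1} + q_{i-2} with p_{-2}=0, p_{-1}=1, q_{-2}=1, q_{-1}=0:
  i=0: a_0=8, p_0 = 8*1 + 0 = 8, q_0 = 8*0 + 1 = 1.
  i=1: a_1=4, p_1 = 4*8 + 1 = 33, q_1 = 4*1 + 0 = 4.
  i=2: a_2=2, p_2 = 2*33 + 8 = 74, q_2 = 2*4 + 1 = 9.
  i=3: a_3=7, p_3 = 7*74 + 33 = 551, q_3 = 7*9 + 4 = 67.
  i=4: a_4=2, p_4 = 2*551 + 74 = 1176, q_4 = 2*67 + 9 = 143.
  i=5: a_5=3, p_5 = 3*1176 + 551 = 4079, q_5 = 3*143 + 67 = 496.

8/1, 33/4, 74/9, 551/67, 1176/143, 4079/496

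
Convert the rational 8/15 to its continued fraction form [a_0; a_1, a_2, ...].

[0; 1, 1, 7]

Run the Euclidean algorithm on 8 and 15; the successive quotients are the partial quotients a_0, a_1, ... (each step inverts the fractional part left over by the previous one):
  8 = 0*15 + 8, so a_0 = 0.
  15 = 1*8 + 7, so a_1 = 1.
  8 = 1*7 + 1, so a_2 = 1.
  7 = 7*1 + 0, so a_3 = 7.
The remainder reaches 0 after 4 divisions, so the expansion has 4 partial quotients, read off in order.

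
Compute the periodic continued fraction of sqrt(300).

Write x_i = (sqrt(300) + m_i)/d_i with (m_0, d_0) = (0, 1). a_0 = floor(sqrt(300)) = 17, since 17^2 = 289 <= 300 < 324 = 18^2.
Iterate m_{i+1} = d_i*a_i - m_i, d_{i+1} = (300 - m_{i+1}^2)/d_i, a_{i+1} = floor((a_0 + m_{i+1})/d_{i+1}):
  m_1 = 1*17 - 0 = 17, d_1 = (300 - 17^2)/1 = 11/1 = 11, a_1 = floor((17 + 17)/11) = 3.
  m_2 = 11*3 - 17 = 16, d_2 = (300 - 16^2)/11 = 44/11 = 4, a_2 = floor((17 + 16)/4) = 8.
  m_3 = 4*8 - 16 = 16, d_3 = (300 - 16^2)/4 = 44/4 = 11, a_3 = floor((17 + 16)/11) = 3.
  m_4 = 11*3 - 16 = 17, d_4 = (300 - 17^2)/11 = 11/11 = 1, a_4 = floor((17 + 17)/1) = 34.
  m_5 = 1*34 - 17 = 17, d_5 = (300 - 17^2)/1 = 11/1 = 11: (m_5, d_5) = (m_1, d_1) = (17, 11), so from here the quotients repeat a_1, ..., a_4; the period length is 4.
Hence the expansion of sqrt(300) is a_0 = 17 followed by the repeating block 3, 8, 3, 34 (period 4).

[17; (3, 8, 3, 34)]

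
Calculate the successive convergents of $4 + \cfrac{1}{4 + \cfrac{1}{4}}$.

Using the convergent recurrence p_i = a_i*p_{i-1} + p_{i-2}, q_i = a_i*q_{i-1} + q_{i-2} with p_{-2}=0, p_{-1}=1, q_{-2}=1, q_{-1}=0:
  i=0: a_0=4, p_0 = 4*1 + 0 = 4, q_0 = 4*0 + 1 = 1.
  i=1: a_1=4, p_1 = 4*4 + 1 = 17, q_1 = 4*1 + 0 = 4.
  i=2: a_2=4, p_2 = 4*17 + 4 = 72, q_2 = 4*4 + 1 = 17.

4/1, 17/4, 72/17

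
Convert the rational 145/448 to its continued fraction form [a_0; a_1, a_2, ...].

[0; 3, 11, 6, 2]

Run the Euclidean algorithm on 145 and 448; the successive quotients are the partial quotients a_0, a_1, ... (each step inverts the fractional part left over by the previous one):
  145 = 0*448 + 145, so a_0 = 0.
  448 = 3*145 + 13, so a_1 = 3.
  145 = 11*13 + 2, so a_2 = 11.
  13 = 6*2 + 1, so a_3 = 6.
  2 = 2*1 + 0, so a_4 = 2.
The remainder reaches 0 after 5 divisions, so the expansion has 5 partial quotients, read off in order.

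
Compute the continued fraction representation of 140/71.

[1; 1, 34, 2]

Run the Euclidean algorithm on 140 and 71; the successive quotients are the partial quotients a_0, a_1, ... (each step inverts the fractional part left over by the previous one):
  140 = 1*71 + 69, so a_0 = 1.
  71 = 1*69 + 2, so a_1 = 1.
  69 = 34*2 + 1, so a_2 = 34.
  2 = 2*1 + 0, so a_3 = 2.
The remainder reaches 0 after 4 divisions, so the expansion has 4 partial quotients, read off in order.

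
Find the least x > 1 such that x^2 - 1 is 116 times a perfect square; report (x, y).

(x, y) = (9801, 910)

First expand sqrt(116) as a continued fraction. With x_i = (sqrt(116) + m_i)/d_i and (m_0, d_0) = (0, 1): a_0 = floor(sqrt(116)) = 10, since 10^2 = 100 <= 116 < 121 = 11^2.
Iterate m_{i+1} = d_i*a_i - m_i, d_{i+1} = (116 - m_{i+1}^2)/d_i, a_{i+1} = floor((a_0 + m_{i+1})/d_{i+1}):
  m_1 = 1*10 - 0 = 10, d_1 = (116 - 10^2)/1 = 16/1 = 16, a_1 = floor((10 + 10)/16) = 1.
  m_2 = 16*1 - 10 = 6, d_2 = (116 - 6^2)/16 = 80/16 = 5, a_2 = floor((10 + 6)/5) = 3.
  m_3 = 5*3 - 6 = 9, d_3 = (116 - 9^2)/5 = 35/5 = 7, a_3 = floor((10 + 9)/7) = 2.
  m_4 = 7*2 - 9 = 5, d_4 = (116 - 5^2)/7 = 91/7 = 13, a_4 = floor((10 + 5)/13) = 1.
  m_5 = 13*1 - 5 = 8, d_5 = (116 - 8^2)/13 = 52/13 = 4, a_5 = floor((10 + 8)/4) = 4.
  m_6 = 4*4 - 8 = 8, d_6 = (116 - 8^2)/4 = 52/4 = 13, a_6 = floor((10 + 8)/13) = 1.
  m_7 = 13*1 - 8 = 5, d_7 = (116 - 5^2)/13 = 91/13 = 7, a_7 = floor((10 + 5)/7) = 2.
  m_8 = 7*2 - 5 = 9, d_8 = (116 - 9^2)/7 = 35/7 = 5, a_8 = floor((10 + 9)/5) = 3.
  m_9 = 5*3 - 9 = 6, d_9 = (116 - 6^2)/5 = 80/5 = 16, a_9 = floor((10 + 6)/16) = 1.
  m_10 = 16*1 - 6 = 10, d_10 = (116 - 10^2)/16 = 16/16 = 1, a_10 = floor((10 + 10)/1) = 20.
  m_11 = 1*20 - 10 = 10, d_11 = (116 - 10^2)/1 = 16/1 = 16: (m_11, d_11) = (m_1, d_1) = (10, 16), so from here the quotients repeat a_1, ..., a_10; the period length is 10.
So sqrt(116) = [10; (1, 3, 2, 1, 4, 1, 2, 3, 1, 20)] with period length k = 10.
k is even, so the fundamental solution of x^2 - 116y^2 = 1 is (p_{k-1}, q_{k-1}) = (p_9, q_9); compute convergents through index 9.
Convergents (p_i = a_i*p_{i-1} + p_{i-2}, q_i = a_i*q_{i-1} + q_{i-2} with p_{-2}=0, p_{-1}=1, q_{-2}=1, q_{-1}=0):
  i=0: a_0=10, p_0 = 10*1 + 0 = 10, q_0 = 10*0 + 1 = 1.
  i=1: a_1=1, p_1 = 1*10 + 1 = 11, q_1 = 1*1 + 0 = 1.
  i=2: a_2=3, p_2 = 3*11 + 10 = 43, q_2 = 3*1 + 1 = 4.
  i=3: a_3=2, p_3 = 2*43 + 11 = 97, q_3 = 2*4 + 1 = 9.
  i=4: a_4=1, p_4 = 1*97 + 43 = 140, q_4 = 1*9 + 4 = 13.
  i=5: a_5=4, p_5 = 4*140 + 97 = 657, q_5 = 4*13 + 9 = 61.
  i=6: a_6=1, p_6 = 1*657 + 140 = 797, q_6 = 1*61 + 13 = 74.
  i=7: a_7=2, p_7 = 2*797 + 657 = 2251, q_7 = 2*74 + 61 = 209.
  i=8: a_8=3, p_8 = 3*2251 + 797 = 7550, q_8 = 3*209 + 74 = 701.
  i=9: a_9=1, p_9 = 1*7550 + 2251 = 9801, q_9 = 1*701 + 209 = 910.
Check: 9801^2 - 116*910^2 = 96059601 - 96059600 = 1, so (x, y) = (9801, 910) solves the equation, and by the theorem it is the least positive solution.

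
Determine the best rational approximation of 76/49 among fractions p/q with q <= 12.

14/9

Expand x = 76/49 as a continued fraction with the Euclidean algorithm:
  76 = 1*49 + 27, so a_0 = 1.
  49 = 1*27 + 22, so a_1 = 1.
  27 = 1*22 + 5, so a_2 = 1.
  22 = 4*5 + 2, so a_3 = 4.
  5 = 2*2 + 1, so a_4 = 2.
  2 = 2*1 + 0, so a_5 = 2.
so x = [1; 1, 1, 4, 2, 2].
Convergents (p_i = a_i*p_{i-1} + p_{i-2}, q_i = a_i*q_{i-1} + q_{i-2} with p_{-2}=0, p_{-1}=1, q_{-2}=1, q_{-1}=0), until the denominator exceeds 12:
  i=0: a_0=1, p_0 = 1*1 + 0 = 1, q_0 = 1*0 + 1 = 1.
  i=1: a_1=1, p_1 = 1*1 + 1 = 2, q_1 = 1*1 + 0 = 1.
  i=2: a_2=1, p_2 = 1*2 + 1 = 3, q_2 = 1*1 + 1 = 2.
  i=3: a_3=4, p_3 = 4*3 + 2 = 14, q_3 = 4*2 + 1 = 9.
  i=4: a_4=2, p_4 = 2*14 + 3 = 31, q_4 = 2*9 + 2 = 20.
q_4 = 20 > 12, so the last convergent with denominator <= 12 is p_3/q_3 = 14/9.
The closest fraction with denominator <= 12 is either p_3/q_3 or the intermediate fraction (k*p_3 + p_2)/(k*q_3 + q_2) with the largest k >= 1 whose denominator stays <= 12; these approach x as k grows, and every other convergent or intermediate fraction in range is farther away.
Largest k: floor((12 - q_2)/q_3) = floor((12 - 2)/9) = 1.
That gives (1*14 + 3)/(1*9 + 2) = 17/11.
Compare the errors: |x - 14/9| = |76*9 - 14*49|/(49*9) = 2/441, and |x - 17/11| = |76*11 - 17*49|/(49*11) = 3/539.
Cross-multiplying, 2*539 = 1078 < 1323 = 3*441, so 2/441 is smaller: the convergent 14/9 is closer to x than 17/11.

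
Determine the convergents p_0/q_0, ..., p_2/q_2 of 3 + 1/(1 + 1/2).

3/1, 4/1, 11/3

Using the convergent recurrence p_i = a_i*p_{i-1} + p_{i-2}, q_i = a_i*q_{i-1} + q_{i-2} with p_{-2}=0, p_{-1}=1, q_{-2}=1, q_{-1}=0:
  i=0: a_0=3, p_0 = 3*1 + 0 = 3, q_0 = 3*0 + 1 = 1.
  i=1: a_1=1, p_1 = 1*3 + 1 = 4, q_1 = 1*1 + 0 = 1.
  i=2: a_2=2, p_2 = 2*4 + 3 = 11, q_2 = 2*1 + 1 = 3.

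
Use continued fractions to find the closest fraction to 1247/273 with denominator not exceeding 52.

169/37

Expand x = 1247/273 as a continued fraction with the Euclidean algorithm:
  1247 = 4*273 + 155, so a_0 = 4.
  273 = 1*155 + 118, so a_1 = 1.
  155 = 1*118 + 37, so a_2 = 1.
  118 = 3*37 + 7, so a_3 = 3.
  37 = 5*7 + 2, so a_4 = 5.
  7 = 3*2 + 1, so a_5 = 3.
  2 = 2*1 + 0, so a_6 = 2.
so x = [4; 1, 1, 3, 5, 3, 2].
Convergents (p_i = a_i*p_{i-1} + p_{i-2}, q_i = a_i*q_{i-1} + q_{i-2} with p_{-2}=0, p_{-1}=1, q_{-2}=1, q_{-1}=0), until the denominator exceeds 52:
  i=0: a_0=4, p_0 = 4*1 + 0 = 4, q_0 = 4*0 + 1 = 1.
  i=1: a_1=1, p_1 = 1*4 + 1 = 5, q_1 = 1*1 + 0 = 1.
  i=2: a_2=1, p_2 = 1*5 + 4 = 9, q_2 = 1*1 + 1 = 2.
  i=3: a_3=3, p_3 = 3*9 + 5 = 32, q_3 = 3*2 + 1 = 7.
  i=4: a_4=5, p_4 = 5*32 + 9 = 169, q_4 = 5*7 + 2 = 37.
  i=5: a_5=3, p_5 = 3*169 + 32 = 539, q_5 = 3*37 + 7 = 118.
q_5 = 118 > 52, so the last convergent with denominator <= 52 is p_4/q_4 = 169/37.
The closest fraction with denominator <= 52 is either p_4/q_4 or the intermediate fraction (k*p_4 + p_3)/(k*q_4 + q_3) with the largest k >= 1 whose denominator stays <= 52; these approach x as k grows, and every other convergent or intermediate fraction in range is farther away.
Largest k: floor((52 - q_3)/q_4) = floor((52 - 7)/37) = 1.
That gives (1*169 + 32)/(1*37 + 7) = 201/44.
Compare the errors: |x - 169/37| = |1247*37 - 169*273|/(273*37) = 2/10101, and |x - 201/44| = |1247*44 - 201*273|/(273*44) = 5/12012.
Cross-multiplying, 2*12012 = 24024 < 50505 = 5*10101, so 2/10101 is smaller: the convergent 169/37 is closer to x than 201/44.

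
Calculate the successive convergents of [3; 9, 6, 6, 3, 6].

Using the convergent recurrence p_i = a_i*p_{i-1} + p_{i-2}, q_i = a_i*q_{i-1} + q_{i-2} with p_{-2}=0, p_{-1}=1, q_{-2}=1, q_{-1}=0:
  i=0: a_0=3, p_0 = 3*1 + 0 = 3, q_0 = 3*0 + 1 = 1.
  i=1: a_1=9, p_1 = 9*3 + 1 = 28, q_1 = 9*1 + 0 = 9.
  i=2: a_2=6, p_2 = 6*28 + 3 = 171, q_2 = 6*9 + 1 = 55.
  i=3: a_3=6, p_3 = 6*171 + 28 = 1054, q_3 = 6*55 + 9 = 339.
  i=4: a_4=3, p_4 = 3*1054 + 171 = 3333, q_4 = 3*339 + 55 = 1072.
  i=5: a_5=6, p_5 = 6*3333 + 1054 = 21052, q_5 = 6*1072 + 339 = 6771.

3/1, 28/9, 171/55, 1054/339, 3333/1072, 21052/6771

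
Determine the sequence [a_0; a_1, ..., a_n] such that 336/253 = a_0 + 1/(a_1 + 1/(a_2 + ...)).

Run the Euclidean algorithm on 336 and 253; the successive quotients are the partial quotients a_0, a_1, ... (each step inverts the fractional part left over by the previous one):
  336 = 1*253 + 83, so a_0 = 1.
  253 = 3*83 + 4, so a_1 = 3.
  83 = 20*4 + 3, so a_2 = 20.
  4 = 1*3 + 1, so a_3 = 1.
  3 = 3*1 + 0, so a_4 = 3.
The remainder reaches 0 after 5 divisions, so the expansion has 5 partial quotients, read off in order.

[1; 3, 20, 1, 3]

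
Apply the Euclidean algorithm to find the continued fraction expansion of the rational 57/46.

[1; 4, 5, 2]

Run the Euclidean algorithm on 57 and 46; the successive quotients are the partial quotients a_0, a_1, ... (each step inverts the fractional part left over by the previous one):
  57 = 1*46 + 11, so a_0 = 1.
  46 = 4*11 + 2, so a_1 = 4.
  11 = 5*2 + 1, so a_2 = 5.
  2 = 2*1 + 0, so a_3 = 2.
The remainder reaches 0 after 4 divisions, so the expansion has 4 partial quotients, read off in order.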